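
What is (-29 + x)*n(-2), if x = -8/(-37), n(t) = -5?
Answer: 5325/37 ≈ 143.92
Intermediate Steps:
x = 8/37 (x = -8*(-1/37) = 8/37 ≈ 0.21622)
(-29 + x)*n(-2) = (-29 + 8/37)*(-5) = -1065/37*(-5) = 5325/37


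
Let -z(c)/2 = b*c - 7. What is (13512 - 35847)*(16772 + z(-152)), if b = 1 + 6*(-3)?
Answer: -259488030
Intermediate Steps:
b = -17 (b = 1 - 18 = -17)
z(c) = 14 + 34*c (z(c) = -2*(-17*c - 7) = -2*(-7 - 17*c) = 14 + 34*c)
(13512 - 35847)*(16772 + z(-152)) = (13512 - 35847)*(16772 + (14 + 34*(-152))) = -22335*(16772 + (14 - 5168)) = -22335*(16772 - 5154) = -22335*11618 = -259488030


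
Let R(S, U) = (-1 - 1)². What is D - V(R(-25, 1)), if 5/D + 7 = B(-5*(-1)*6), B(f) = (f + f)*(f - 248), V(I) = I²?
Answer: -209397/13087 ≈ -16.000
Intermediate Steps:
R(S, U) = 4 (R(S, U) = (-2)² = 4)
B(f) = 2*f*(-248 + f) (B(f) = (2*f)*(-248 + f) = 2*f*(-248 + f))
D = -5/13087 (D = 5/(-7 + 2*(-5*(-1)*6)*(-248 - 5*(-1)*6)) = 5/(-7 + 2*(5*6)*(-248 + 5*6)) = 5/(-7 + 2*30*(-248 + 30)) = 5/(-7 + 2*30*(-218)) = 5/(-7 - 13080) = 5/(-13087) = 5*(-1/13087) = -5/13087 ≈ -0.00038206)
D - V(R(-25, 1)) = -5/13087 - 1*4² = -5/13087 - 1*16 = -5/13087 - 16 = -209397/13087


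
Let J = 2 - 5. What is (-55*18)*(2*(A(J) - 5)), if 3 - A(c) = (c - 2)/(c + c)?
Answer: 5610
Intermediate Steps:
J = -3
A(c) = 3 - (-2 + c)/(2*c) (A(c) = 3 - (c - 2)/(c + c) = 3 - (-2 + c)/(2*c))
(-55*18)*(2*(A(J) - 5)) = (-55*18)*(2*((5/2 + 1/(-3)) - 5)) = -1980*((5/2 - 1/3) - 5) = -1980*(13/6 - 5) = -1980*(-17)/6 = -990*(-17/3) = 5610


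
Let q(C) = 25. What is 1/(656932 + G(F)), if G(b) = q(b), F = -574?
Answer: 1/656957 ≈ 1.5222e-6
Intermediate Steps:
G(b) = 25
1/(656932 + G(F)) = 1/(656932 + 25) = 1/656957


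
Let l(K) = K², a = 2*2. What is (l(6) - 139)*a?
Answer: -412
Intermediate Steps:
a = 4
(l(6) - 139)*a = (6² - 139)*4 = (36 - 139)*4 = -103*4 = -412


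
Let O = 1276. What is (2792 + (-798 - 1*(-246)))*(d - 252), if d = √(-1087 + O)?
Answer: -564480 + 6720*√21 ≈ -5.3369e+5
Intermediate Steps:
d = 3*√21 (d = √(-1087 + 1276) = √189 = 3*√21 ≈ 13.748)
(2792 + (-798 - 1*(-246)))*(d - 252) = (2792 + (-798 - 1*(-246)))*(3*√21 - 252) = (2792 + (-798 + 246))*(-252 + 3*√21) = (2792 - 552)*(-252 + 3*√21) = 2240*(-252 + 3*√21) = -564480 + 6720*√21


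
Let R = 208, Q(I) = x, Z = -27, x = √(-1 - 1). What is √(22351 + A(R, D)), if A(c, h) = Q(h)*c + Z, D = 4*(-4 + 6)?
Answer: 2*√(5581 + 52*I*√2) ≈ 149.42 + 0.98436*I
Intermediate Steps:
x = I*√2 (x = √(-2) = I*√2 ≈ 1.4142*I)
Q(I) = I*√2
D = 8 (D = 4*2 = 8)
A(c, h) = -27 + I*c*√2 (A(c, h) = (I*√2)*c - 27 = I*c*√2 - 27 = -27 + I*c*√2)
√(22351 + A(R, D)) = √(22351 + (-27 + I*208*√2)) = √(22351 + (-27 + 208*I*√2)) = √(22324 + 208*I*√2)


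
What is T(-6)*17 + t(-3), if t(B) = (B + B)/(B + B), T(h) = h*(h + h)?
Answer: 1225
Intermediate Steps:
T(h) = 2*h² (T(h) = h*(2*h) = 2*h²)
t(B) = 1 (t(B) = (2*B)/((2*B)) = (2*B)*(1/(2*B)) = 1)
T(-6)*17 + t(-3) = (2*(-6)²)*17 + 1 = (2*36)*17 + 1 = 72*17 + 1 = 1224 + 1 = 1225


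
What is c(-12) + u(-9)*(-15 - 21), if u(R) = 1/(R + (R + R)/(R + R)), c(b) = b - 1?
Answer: -17/2 ≈ -8.5000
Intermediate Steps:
c(b) = -1 + b
u(R) = 1/(1 + R) (u(R) = 1/(R + (2*R)/((2*R))) = 1/(R + (2*R)*(1/(2*R))) = 1/(R + 1) = 1/(1 + R))
c(-12) + u(-9)*(-15 - 21) = (-1 - 12) + (-15 - 21)/(1 - 9) = -13 - 36/(-8) = -13 - ⅛*(-36) = -13 + 9/2 = -17/2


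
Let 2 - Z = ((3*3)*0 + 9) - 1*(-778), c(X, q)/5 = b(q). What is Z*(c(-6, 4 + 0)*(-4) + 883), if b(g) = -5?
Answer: -771655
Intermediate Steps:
c(X, q) = -25 (c(X, q) = 5*(-5) = -25)
Z = -785 (Z = 2 - (((3*3)*0 + 9) - 1*(-778)) = 2 - ((9*0 + 9) + 778) = 2 - ((0 + 9) + 778) = 2 - (9 + 778) = 2 - 1*787 = 2 - 787 = -785)
Z*(c(-6, 4 + 0)*(-4) + 883) = -785*(-25*(-4) + 883) = -785*(100 + 883) = -785*983 = -771655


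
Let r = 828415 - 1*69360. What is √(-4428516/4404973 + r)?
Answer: √14728522133022091027/4404973 ≈ 871.24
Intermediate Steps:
r = 759055 (r = 828415 - 69360 = 759055)
√(-4428516/4404973 + r) = √(-4428516/4404973 + 759055) = √(3343612351999/4404973) = √14728522133022091027/4404973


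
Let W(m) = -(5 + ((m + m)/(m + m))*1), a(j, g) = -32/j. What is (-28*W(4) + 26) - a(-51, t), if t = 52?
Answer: 9862/51 ≈ 193.37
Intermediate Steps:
W(m) = -6 (W(m) = -(5 + ((2*m)/((2*m)))*1) = -(5 + ((2*m)*(1/(2*m)))*1) = -(5 + 1*1) = -(5 + 1) = -1*6 = -6)
(-28*W(4) + 26) - a(-51, t) = (-28*(-6) + 26) - (-32)/(-51) = (168 + 26) - (-32)*(-1)/51 = 194 - 1*32/51 = 194 - 32/51 = 9862/51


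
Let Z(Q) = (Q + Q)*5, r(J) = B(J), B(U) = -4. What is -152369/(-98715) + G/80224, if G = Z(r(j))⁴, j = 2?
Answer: 8279189083/247478505 ≈ 33.454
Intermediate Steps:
r(J) = -4
Z(Q) = 10*Q (Z(Q) = (2*Q)*5 = 10*Q)
G = 2560000 (G = (10*(-4))⁴ = (-40)⁴ = 2560000)
-152369/(-98715) + G/80224 = -152369/(-98715) + 2560000/80224 = -152369*(-1/98715) + 2560000*(1/80224) = 152369/98715 + 80000/2507 = 8279189083/247478505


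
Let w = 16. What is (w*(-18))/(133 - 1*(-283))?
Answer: -9/13 ≈ -0.69231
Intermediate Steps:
(w*(-18))/(133 - 1*(-283)) = (16*(-18))/(133 - 1*(-283)) = -288/(133 + 283) = -288/416 = -288*1/416 = -9/13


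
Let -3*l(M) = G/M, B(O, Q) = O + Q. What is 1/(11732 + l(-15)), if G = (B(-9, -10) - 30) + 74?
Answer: 9/105593 ≈ 8.5233e-5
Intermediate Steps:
G = 25 (G = ((-9 - 10) - 30) + 74 = (-19 - 30) + 74 = -49 + 74 = 25)
l(M) = -25/(3*M)
1/(11732 + l(-15)) = 1/(11732 - 25/3/(-15)) = 1/(11732 - 25/3*(-1/15)) = 1/(11732 + 5/9) = 1/(105593/9) = 9/105593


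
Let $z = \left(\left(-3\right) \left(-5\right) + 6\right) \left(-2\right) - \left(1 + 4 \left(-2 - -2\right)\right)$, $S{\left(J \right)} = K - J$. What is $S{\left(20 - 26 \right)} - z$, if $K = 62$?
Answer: $111$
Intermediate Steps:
$S{\left(J \right)} = 62 - J$
$z = -43$ ($z = \left(15 + 6\right) \left(-2\right) - \left(1 + 4 \left(-2 + 2\right)\right) = 21 \left(-2\right) - 1 = -42 + \left(0 - 1\right) = -42 - 1 = -43$)
$S{\left(20 - 26 \right)} - z = \left(62 - \left(20 - 26\right)\right) - -43 = \left(62 - -6\right) + 43 = \left(62 + 6\right) + 43 = 68 + 43 = 111$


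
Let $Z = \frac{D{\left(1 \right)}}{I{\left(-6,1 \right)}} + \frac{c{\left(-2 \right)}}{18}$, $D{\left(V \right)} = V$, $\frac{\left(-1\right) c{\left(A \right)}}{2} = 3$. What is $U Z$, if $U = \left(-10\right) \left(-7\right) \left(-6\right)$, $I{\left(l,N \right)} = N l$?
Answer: $210$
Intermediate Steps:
$c{\left(A \right)} = -6$ ($c{\left(A \right)} = \left(-2\right) 3 = -6$)
$U = -420$ ($U = 70 \left(-6\right) = -420$)
$Z = - \frac{1}{2}$ ($Z = 1 \frac{1}{1 \left(-6\right)} - \frac{6}{18} = 1 \frac{1}{-6} - \frac{1}{3} = 1 \left(- \frac{1}{6}\right) - \frac{1}{3} = - \frac{1}{6} - \frac{1}{3} = - \frac{1}{2} \approx -0.5$)
$U Z = \left(-420\right) \left(- \frac{1}{2}\right) = 210$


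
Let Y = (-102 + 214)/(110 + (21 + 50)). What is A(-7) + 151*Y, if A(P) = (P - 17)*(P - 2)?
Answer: 56008/181 ≈ 309.44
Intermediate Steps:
A(P) = (-17 + P)*(-2 + P)
Y = 112/181 (Y = 112/(110 + 71) = 112/181 ≈ 0.61878)
A(-7) + 151*Y = (34 + (-7)**2 - 19*(-7)) + 151*(112/181) = (34 + 49 + 133) + 16912/181 = 216 + 16912/181 = 56008/181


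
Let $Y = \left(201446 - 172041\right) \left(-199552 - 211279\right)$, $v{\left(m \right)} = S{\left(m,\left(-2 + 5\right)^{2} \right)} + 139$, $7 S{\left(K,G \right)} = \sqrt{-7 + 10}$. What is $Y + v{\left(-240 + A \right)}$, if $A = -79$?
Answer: $-12080485416 + \frac{\sqrt{3}}{7} \approx -1.208 \cdot 10^{10}$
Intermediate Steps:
$S{\left(K,G \right)} = \frac{\sqrt{3}}{7}$ ($S{\left(K,G \right)} = \frac{\sqrt{-7 + 10}}{7} = \frac{\sqrt{3}}{7}$)
$v{\left(m \right)} = 139 + \frac{\sqrt{3}}{7}$ ($v{\left(m \right)} = \frac{\sqrt{3}}{7} + 139 = 139 + \frac{\sqrt{3}}{7}$)
$Y = -12080485555$ ($Y = 29405 \left(-410831\right) = -12080485555$)
$Y + v{\left(-240 + A \right)} = -12080485555 + \left(139 + \frac{\sqrt{3}}{7}\right) = -12080485416 + \frac{\sqrt{3}}{7}$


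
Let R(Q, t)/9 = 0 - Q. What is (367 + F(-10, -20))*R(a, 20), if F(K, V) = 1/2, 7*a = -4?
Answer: 1890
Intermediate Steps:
a = -4/7 (a = (1/7)*(-4) = -4/7 ≈ -0.57143)
R(Q, t) = -9*Q (R(Q, t) = 9*(0 - Q) = 9*(-Q) = -9*Q)
F(K, V) = 1/2
(367 + F(-10, -20))*R(a, 20) = (367 + 1/2)*(-9*(-4/7)) = (735/2)*(36/7) = 1890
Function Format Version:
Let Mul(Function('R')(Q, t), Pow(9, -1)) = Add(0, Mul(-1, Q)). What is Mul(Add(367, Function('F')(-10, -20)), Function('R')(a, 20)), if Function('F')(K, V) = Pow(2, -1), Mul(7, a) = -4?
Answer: 1890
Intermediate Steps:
a = Rational(-4, 7) (a = Mul(Rational(1, 7), -4) = Rational(-4, 7) ≈ -0.57143)
Function('R')(Q, t) = Mul(-9, Q) (Function('R')(Q, t) = Mul(9, Add(0, Mul(-1, Q))) = Mul(9, Mul(-1, Q)) = Mul(-9, Q))
Function('F')(K, V) = Rational(1, 2)
Mul(Add(367, Function('F')(-10, -20)), Function('R')(a, 20)) = Mul(Add(367, Rational(1, 2)), Mul(-9, Rational(-4, 7))) = Mul(Rational(735, 2), Rational(36, 7)) = 1890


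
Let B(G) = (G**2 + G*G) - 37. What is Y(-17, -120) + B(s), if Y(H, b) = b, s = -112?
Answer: 24931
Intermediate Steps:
B(G) = -37 + 2*G**2 (B(G) = (G**2 + G**2) - 37 = 2*G**2 - 37 = -37 + 2*G**2)
Y(-17, -120) + B(s) = -120 + (-37 + 2*(-112)**2) = -120 + (-37 + 2*12544) = -120 + (-37 + 25088) = -120 + 25051 = 24931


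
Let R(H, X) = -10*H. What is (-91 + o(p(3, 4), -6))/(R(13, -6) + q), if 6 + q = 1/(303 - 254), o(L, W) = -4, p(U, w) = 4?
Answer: 4655/6663 ≈ 0.69863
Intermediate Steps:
q = -293/49 (q = -6 + 1/(303 - 254) = -6 + 1/49 = -293/49 ≈ -5.9796)
(-91 + o(p(3, 4), -6))/(R(13, -6) + q) = (-91 - 4)/(-10*13 - 293/49) = -95/(-130 - 293/49) = -95/(-6663/49) = -95*(-49/6663) = 4655/6663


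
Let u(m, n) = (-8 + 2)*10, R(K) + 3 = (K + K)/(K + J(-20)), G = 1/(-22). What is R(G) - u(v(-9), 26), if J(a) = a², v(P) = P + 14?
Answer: 501541/8799 ≈ 57.000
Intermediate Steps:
v(P) = 14 + P
G = -1/22 ≈ -0.045455
R(K) = -3 + 2*K/(400 + K) (R(K) = -3 + (K + K)/(K + (-20)²) = -3 + (2*K)/(K + 400) = -3 + (2*K)/(400 + K) = -3 + 2*K/(400 + K))
u(m, n) = -60 (u(m, n) = -6*10 = -60)
R(G) - u(v(-9), 26) = (-1200 - 1*(-1/22))/(400 - 1/22) - 1*(-60) = (-1200 + 1/22)/(8799/22) + 60 = (22/8799)*(-26399/22) + 60 = -26399/8799 + 60 = 501541/8799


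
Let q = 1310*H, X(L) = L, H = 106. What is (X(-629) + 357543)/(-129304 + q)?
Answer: 178457/4778 ≈ 37.350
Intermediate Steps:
q = 138860 (q = 1310*106 = 138860)
(X(-629) + 357543)/(-129304 + q) = (-629 + 357543)/(-129304 + 138860) = 356914/9556 = 356914*(1/9556) = 178457/4778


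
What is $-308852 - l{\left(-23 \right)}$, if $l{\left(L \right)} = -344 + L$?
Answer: $-308485$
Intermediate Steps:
$-308852 - l{\left(-23 \right)} = -308852 - \left(-344 - 23\right) = -308852 - -367 = -308852 + 367 = -308485$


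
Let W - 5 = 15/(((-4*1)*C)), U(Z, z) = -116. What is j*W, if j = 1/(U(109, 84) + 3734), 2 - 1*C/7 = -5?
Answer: 965/709128 ≈ 0.0013608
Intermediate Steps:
C = 49 (C = 14 - 7*(-5) = 14 + 35 = 49)
W = 965/196 (W = 5 + 15/((-4*1*49)) = 5 + 15/((-4*49)) = 5 + 15/(-196) = 5 + 15*(-1/196) = 5 - 15/196 = 965/196 ≈ 4.9235)
j = 1/3618 (j = 1/(-116 + 3734) = 1/3618 ≈ 0.00027640)
j*W = (1/3618)*(965/196) = 965/709128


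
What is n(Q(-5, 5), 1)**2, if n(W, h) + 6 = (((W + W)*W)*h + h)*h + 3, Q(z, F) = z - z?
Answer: 4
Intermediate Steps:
Q(z, F) = 0
n(W, h) = -3 + h*(h + 2*h*W**2) (n(W, h) = -6 + ((((W + W)*W)*h + h)*h + 3) = -6 + ((((2*W)*W)*h + h)*h + 3) = -6 + (((2*W**2)*h + h)*h + 3) = -6 + ((2*h*W**2 + h)*h + 3) = -6 + ((h + 2*h*W**2)*h + 3) = -6 + (h*(h + 2*h*W**2) + 3) = -6 + (3 + h*(h + 2*h*W**2)) = -3 + h*(h + 2*h*W**2))
n(Q(-5, 5), 1)**2 = (-3 + 1**2 + 2*0**2*1**2)**2 = (-3 + 1 + 2*0*1)**2 = (-3 + 1 + 0)**2 = (-2)**2 = 4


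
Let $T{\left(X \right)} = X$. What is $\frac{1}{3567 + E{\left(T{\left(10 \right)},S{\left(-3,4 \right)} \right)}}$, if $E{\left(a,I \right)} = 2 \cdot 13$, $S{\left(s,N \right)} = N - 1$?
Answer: $\frac{1}{3593} \approx 0.00027832$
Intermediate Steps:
$S{\left(s,N \right)} = -1 + N$
$E{\left(a,I \right)} = 26$
$\frac{1}{3567 + E{\left(T{\left(10 \right)},S{\left(-3,4 \right)} \right)}} = \frac{1}{3567 + 26} = \frac{1}{3593}$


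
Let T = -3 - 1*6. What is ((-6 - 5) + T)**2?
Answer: 400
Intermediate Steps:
T = -9 (T = -3 - 6 = -9)
((-6 - 5) + T)**2 = ((-6 - 5) - 9)**2 = (-11 - 9)**2 = (-20)**2 = 400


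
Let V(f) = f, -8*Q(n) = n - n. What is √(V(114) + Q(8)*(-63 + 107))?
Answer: √114 ≈ 10.677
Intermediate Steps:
Q(n) = 0 (Q(n) = -(n - n)/8 = -⅛*0 = 0)
√(V(114) + Q(8)*(-63 + 107)) = √(114 + 0*(-63 + 107)) = √(114 + 0*44) = √(114 + 0) = √114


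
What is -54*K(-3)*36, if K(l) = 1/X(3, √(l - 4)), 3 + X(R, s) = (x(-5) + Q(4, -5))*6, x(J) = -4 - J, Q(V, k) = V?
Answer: -72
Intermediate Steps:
X(R, s) = 27 (X(R, s) = -3 + ((-4 - 1*(-5)) + 4)*6 = -3 + ((-4 + 5) + 4)*6 = -3 + (1 + 4)*6 = -3 + 5*6 = -3 + 30 = 27)
K(l) = 1/27
-54*K(-3)*36 = -54*1/27*36 = -2*36 = -72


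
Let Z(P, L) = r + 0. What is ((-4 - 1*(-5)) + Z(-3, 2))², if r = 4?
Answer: 25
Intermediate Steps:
Z(P, L) = 4 (Z(P, L) = 4 + 0 = 4)
((-4 - 1*(-5)) + Z(-3, 2))² = ((-4 - 1*(-5)) + 4)² = ((-4 + 5) + 4)² = (1 + 4)² = 5² = 25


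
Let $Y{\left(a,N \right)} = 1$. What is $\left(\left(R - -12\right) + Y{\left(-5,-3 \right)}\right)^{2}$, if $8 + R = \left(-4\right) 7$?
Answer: $529$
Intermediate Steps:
$R = -36$ ($R = -8 - 28 = -36$)
$\left(\left(R - -12\right) + Y{\left(-5,-3 \right)}\right)^{2} = \left(\left(-36 - -12\right) + 1\right)^{2} = \left(\left(-36 + 12\right) + 1\right)^{2} = \left(-24 + 1\right)^{2} = \left(-23\right)^{2} = 529$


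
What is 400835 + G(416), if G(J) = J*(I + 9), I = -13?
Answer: 399171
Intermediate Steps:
G(J) = -4*J (G(J) = J*(-13 + 9) = J*(-4) = -4*J)
400835 + G(416) = 400835 - 4*416 = 400835 - 1664 = 399171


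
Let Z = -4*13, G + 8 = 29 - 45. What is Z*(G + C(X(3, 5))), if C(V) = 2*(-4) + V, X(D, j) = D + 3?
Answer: 1352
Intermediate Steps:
G = -24 (G = -8 + (29 - 45) = -8 - 16 = -24)
X(D, j) = 3 + D
Z = -52
C(V) = -8 + V
Z*(G + C(X(3, 5))) = -52*(-24 + (-8 + (3 + 3))) = -52*(-24 + (-8 + 6)) = -52*(-24 - 2) = -52*(-26) = 1352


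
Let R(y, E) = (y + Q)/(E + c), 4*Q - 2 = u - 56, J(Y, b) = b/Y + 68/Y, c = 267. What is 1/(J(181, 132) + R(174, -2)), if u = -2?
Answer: 9593/16392 ≈ 0.58522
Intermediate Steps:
J(Y, b) = 68/Y + b/Y
Q = -14 (Q = 1/2 + (-2 - 56)/4 = 1/2 + (1/4)*(-58) = 1/2 - 29/2 = -14)
R(y, E) = (-14 + y)/(267 + E) (R(y, E) = (y - 14)/(E + 267) = (-14 + y)/(267 + E))
1/(J(181, 132) + R(174, -2)) = 1/((68 + 132)/181 + (-14 + 174)/(267 - 2)) = 1/((1/181)*200 + 160/265) = 1/(200/181 + (1/265)*160) = 1/(200/181 + 32/53) = 1/(16392/9593) = 9593/16392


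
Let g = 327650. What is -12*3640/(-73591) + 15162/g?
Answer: 1101967053/1722292225 ≈ 0.63983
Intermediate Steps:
-12*3640/(-73591) + 15162/g = -12*3640/(-73591) + 15162/327650 = -43680*(-1/73591) + 15162*(1/327650) = 6240/10513 + 7581/163825 = 1101967053/1722292225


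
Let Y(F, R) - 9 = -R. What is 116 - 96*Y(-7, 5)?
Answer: -268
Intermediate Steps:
Y(F, R) = 9 - R
116 - 96*Y(-7, 5) = 116 - 96*(9 - 1*5) = 116 - 96*(9 - 5) = 116 - 96*4 = 116 - 384 = -268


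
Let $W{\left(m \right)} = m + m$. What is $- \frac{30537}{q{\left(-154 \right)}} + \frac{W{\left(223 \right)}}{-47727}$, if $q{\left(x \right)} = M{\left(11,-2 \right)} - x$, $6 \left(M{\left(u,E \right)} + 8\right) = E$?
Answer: $- \frac{4372513099}{20856699} \approx -209.65$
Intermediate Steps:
$M{\left(u,E \right)} = -8 + \frac{E}{6}$
$q{\left(x \right)} = - \frac{25}{3} - x$ ($q{\left(x \right)} = \left(-8 + \frac{1}{6} \left(-2\right)\right) - x = \left(-8 - \frac{1}{3}\right) - x = - \frac{25}{3} - x$)
$W{\left(m \right)} = 2 m$
$- \frac{30537}{q{\left(-154 \right)}} + \frac{W{\left(223 \right)}}{-47727} = - \frac{30537}{- \frac{25}{3} - -154} + \frac{2 \cdot 223}{-47727} = - \frac{30537}{- \frac{25}{3} + 154} + 446 \left(- \frac{1}{47727}\right) = - \frac{30537}{\frac{437}{3}} - \frac{446}{47727} = \left(-30537\right) \frac{3}{437} - \frac{446}{47727} = - \frac{91611}{437} - \frac{446}{47727} = - \frac{4372513099}{20856699}$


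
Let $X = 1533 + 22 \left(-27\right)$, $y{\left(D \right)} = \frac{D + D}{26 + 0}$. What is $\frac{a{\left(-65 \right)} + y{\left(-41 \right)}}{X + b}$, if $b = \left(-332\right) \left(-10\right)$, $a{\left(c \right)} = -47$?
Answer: $- \frac{652}{55367} \approx -0.011776$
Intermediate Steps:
$y{\left(D \right)} = \frac{D}{13}$ ($y{\left(D \right)} = \frac{2 D}{26} = 2 D \frac{1}{26} = \frac{D}{13}$)
$b = 3320$
$X = 939$ ($X = 1533 - 594 = 939$)
$\frac{a{\left(-65 \right)} + y{\left(-41 \right)}}{X + b} = \frac{-47 + \frac{1}{13} \left(-41\right)}{939 + 3320} = \frac{-47 - \frac{41}{13}}{4259} = \left(- \frac{652}{13}\right) \frac{1}{4259} = - \frac{652}{55367}$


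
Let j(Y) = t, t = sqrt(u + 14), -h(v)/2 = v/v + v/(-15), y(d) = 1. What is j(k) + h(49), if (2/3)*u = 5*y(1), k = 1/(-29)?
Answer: 68/15 + sqrt(86)/2 ≈ 9.1701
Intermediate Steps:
h(v) = -2 + 2*v/15 (h(v) = -2*(v/v + v/(-15)) = -2*(1 + v*(-1/15)) = -2*(1 - v/15) = -2 + 2*v/15)
k = -1/29 ≈ -0.034483
u = 15/2 (u = 3*(5*1)/2 = (3/2)*5 = 15/2 ≈ 7.5000)
t = sqrt(86)/2 (t = sqrt(15/2 + 14) = sqrt(43/2) = sqrt(86)/2 ≈ 4.6368)
j(Y) = sqrt(86)/2
j(k) + h(49) = sqrt(86)/2 + (-2 + (2/15)*49) = sqrt(86)/2 + (-2 + 98/15) = sqrt(86)/2 + 68/15 = 68/15 + sqrt(86)/2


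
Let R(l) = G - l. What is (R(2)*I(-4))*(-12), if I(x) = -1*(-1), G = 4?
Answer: -24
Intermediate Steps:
I(x) = 1
R(l) = 4 - l
(R(2)*I(-4))*(-12) = ((4 - 1*2)*1)*(-12) = ((4 - 2)*1)*(-12) = (2*1)*(-12) = 2*(-12) = -24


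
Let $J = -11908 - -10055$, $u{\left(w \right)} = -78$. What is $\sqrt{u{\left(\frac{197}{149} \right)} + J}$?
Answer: $i \sqrt{1931} \approx 43.943 i$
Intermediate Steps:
$J = -1853$ ($J = -11908 + 10055 = -1853$)
$\sqrt{u{\left(\frac{197}{149} \right)} + J} = \sqrt{-78 - 1853} = \sqrt{-1931} = i \sqrt{1931}$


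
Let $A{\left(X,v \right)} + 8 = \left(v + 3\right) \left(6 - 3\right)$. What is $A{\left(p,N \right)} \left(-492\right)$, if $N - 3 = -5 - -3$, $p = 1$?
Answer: $-1968$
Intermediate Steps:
$N = 1$ ($N = 3 - 2 = 1$)
$A{\left(X,v \right)} = 1 + 3 v$ ($A{\left(X,v \right)} = -8 + \left(v + 3\right) \left(6 - 3\right) = -8 + \left(3 + v\right) 3 = -8 + \left(9 + 3 v\right) = 1 + 3 v$)
$A{\left(p,N \right)} \left(-492\right) = \left(1 + 3 \cdot 1\right) \left(-492\right) = \left(1 + 3\right) \left(-492\right) = 4 \left(-492\right) = -1968$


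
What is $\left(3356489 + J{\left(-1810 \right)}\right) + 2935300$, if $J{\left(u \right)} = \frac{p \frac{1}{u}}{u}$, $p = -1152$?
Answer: $\frac{5153132485437}{819025} \approx 6.2918 \cdot 10^{6}$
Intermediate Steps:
$J{\left(u \right)} = - \frac{1152}{u^{2}}$ ($J{\left(u \right)} = \frac{\left(-1152\right) \frac{1}{u}}{u} = - \frac{1152}{u^{2}}$)
$\left(3356489 + J{\left(-1810 \right)}\right) + 2935300 = \left(3356489 - \frac{1152}{3276100}\right) + 2935300 = \left(3356489 - \frac{288}{819025}\right) + 2935300 = \frac{2749048402937}{819025} + 2935300 = \frac{5153132485437}{819025}$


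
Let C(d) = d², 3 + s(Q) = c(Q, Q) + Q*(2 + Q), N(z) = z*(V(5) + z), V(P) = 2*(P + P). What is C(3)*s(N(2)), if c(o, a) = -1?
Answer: 18180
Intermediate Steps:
V(P) = 4*P (V(P) = 2*(2*P) = 4*P)
N(z) = z*(20 + z) (N(z) = z*(4*5 + z) = z*(20 + z))
s(Q) = -4 + Q*(2 + Q) (s(Q) = -3 + (-1 + Q*(2 + Q)) = -4 + Q*(2 + Q))
C(3)*s(N(2)) = 3²*(-4 + (2*(20 + 2))² + 2*(2*(20 + 2))) = 9*(-4 + (2*22)² + 2*(2*22)) = 9*(-4 + 44² + 2*44) = 9*(-4 + 1936 + 88) = 9*2020 = 18180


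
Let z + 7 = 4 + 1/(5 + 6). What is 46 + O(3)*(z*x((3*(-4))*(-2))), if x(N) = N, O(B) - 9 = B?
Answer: -8710/11 ≈ -791.82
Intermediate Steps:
O(B) = 9 + B
z = -32/11 (z = -7 + (4 + 1/(5 + 6)) = -7 + (4 + 1/11) = -7 + 45/11 = -32/11 ≈ -2.9091)
46 + O(3)*(z*x((3*(-4))*(-2))) = 46 + (9 + 3)*(-32*3*(-4)*(-2)/11) = 46 + 12*(-(-384)*(-2)/11) = 46 + 12*(-32/11*24) = 46 + 12*(-768/11) = 46 - 9216/11 = -8710/11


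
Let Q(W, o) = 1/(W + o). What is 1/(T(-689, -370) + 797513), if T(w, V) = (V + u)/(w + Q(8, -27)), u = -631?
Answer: 13092/10441059215 ≈ 1.2539e-6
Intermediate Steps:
T(w, V) = (-631 + V)/(-1/19 + w) (T(w, V) = (V - 631)/(w + 1/(8 - 27)) = (-631 + V)/(w + 1/(-19)) = (-631 + V)/(w - 1/19) = (-631 + V)/(-1/19 + w))
1/(T(-689, -370) + 797513) = 1/(19*(-631 - 370)/(-1 + 19*(-689)) + 797513) = 1/(19*(-1001)/(-1 - 13091) + 797513) = 1/(19*(-1001)/(-13092) + 797513) = 1/(19*(-1/13092)*(-1001) + 797513) = 1/(19019/13092 + 797513) = 1/(10441059215/13092) = 13092/10441059215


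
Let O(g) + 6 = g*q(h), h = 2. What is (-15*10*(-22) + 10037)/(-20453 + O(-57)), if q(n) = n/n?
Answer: -13337/20516 ≈ -0.65008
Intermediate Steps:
q(n) = 1
O(g) = -6 + g (O(g) = -6 + g*1 = -6 + g)
(-15*10*(-22) + 10037)/(-20453 + O(-57)) = (-15*10*(-22) + 10037)/(-20453 + (-6 - 57)) = (-150*(-22) + 10037)/(-20453 - 63) = (3300 + 10037)/(-20516) = 13337*(-1/20516) = -13337/20516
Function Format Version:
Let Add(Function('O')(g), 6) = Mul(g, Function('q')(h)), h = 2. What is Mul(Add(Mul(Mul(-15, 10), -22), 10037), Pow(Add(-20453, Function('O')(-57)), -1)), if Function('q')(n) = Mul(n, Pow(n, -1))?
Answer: Rational(-13337, 20516) ≈ -0.65008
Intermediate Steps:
Function('q')(n) = 1
Function('O')(g) = Add(-6, g) (Function('O')(g) = Add(-6, Mul(g, 1)) = Add(-6, g))
Mul(Add(Mul(Mul(-15, 10), -22), 10037), Pow(Add(-20453, Function('O')(-57)), -1)) = Mul(Add(Mul(Mul(-15, 10), -22), 10037), Pow(Add(-20453, Add(-6, -57)), -1)) = Mul(Add(Mul(-150, -22), 10037), Pow(Add(-20453, -63), -1)) = Mul(Add(3300, 10037), Pow(-20516, -1)) = Mul(13337, Rational(-1, 20516)) = Rational(-13337, 20516)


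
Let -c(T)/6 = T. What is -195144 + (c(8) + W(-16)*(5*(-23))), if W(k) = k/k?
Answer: -195307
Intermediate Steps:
c(T) = -6*T
W(k) = 1
-195144 + (c(8) + W(-16)*(5*(-23))) = -195144 + (-6*8 + 1*(5*(-23))) = -195144 + (-48 + 1*(-115)) = -195144 + (-48 - 115) = -195144 - 163 = -195307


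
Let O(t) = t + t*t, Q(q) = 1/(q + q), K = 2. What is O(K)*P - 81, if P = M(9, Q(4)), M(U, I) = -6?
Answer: -117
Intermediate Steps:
Q(q) = 1/(2*q)
P = -6
O(t) = t + t²
O(K)*P - 81 = (2*(1 + 2))*(-6) - 81 = (2*3)*(-6) - 81 = 6*(-6) - 81 = -36 - 81 = -117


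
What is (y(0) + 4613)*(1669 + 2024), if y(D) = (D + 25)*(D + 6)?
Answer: 17589759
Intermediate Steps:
y(D) = (6 + D)*(25 + D) (y(D) = (25 + D)*(6 + D) = (6 + D)*(25 + D))
(y(0) + 4613)*(1669 + 2024) = ((150 + 0**2 + 31*0) + 4613)*(1669 + 2024) = ((150 + 0 + 0) + 4613)*3693 = (150 + 4613)*3693 = 4763*3693 = 17589759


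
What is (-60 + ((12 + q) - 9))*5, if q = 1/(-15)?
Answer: -856/3 ≈ -285.33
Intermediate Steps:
q = -1/15 ≈ -0.066667
(-60 + ((12 + q) - 9))*5 = (-60 + ((12 - 1/15) - 9))*5 = (-60 + (179/15 - 9))*5 = (-60 + 44/15)*5 = -856/15*5 = -856/3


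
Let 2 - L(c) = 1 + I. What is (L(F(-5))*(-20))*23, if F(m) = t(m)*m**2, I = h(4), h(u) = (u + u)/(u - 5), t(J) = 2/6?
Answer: -4140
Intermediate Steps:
t(J) = 1/3 (t(J) = 2*(1/6) = 1/3)
h(u) = 2*u/(-5 + u) (h(u) = (2*u)/(-5 + u) = 2*u/(-5 + u))
I = -8 (I = 2*4/(-5 + 4) = 2*4/(-1) = 2*4*(-1) = -8)
F(m) = m**2/3
L(c) = 9 (L(c) = 2 - (1 - 8) = 2 - 1*(-7) = 2 + 7 = 9)
(L(F(-5))*(-20))*23 = (9*(-20))*23 = -180*23 = -4140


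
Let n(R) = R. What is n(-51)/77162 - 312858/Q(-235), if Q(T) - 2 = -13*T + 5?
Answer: -12070452579/118135022 ≈ -102.18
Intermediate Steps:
Q(T) = 7 - 13*T (Q(T) = 2 + (-13*T + 5) = 2 + (5 - 13*T) = 7 - 13*T)
n(-51)/77162 - 312858/Q(-235) = -51/77162 - 312858/(7 - 13*(-235)) = -51*1/77162 - 312858/(7 + 3055) = -51/77162 - 312858/3062 = -51/77162 - 312858*1/3062 = -51/77162 - 156429/1531 = -12070452579/118135022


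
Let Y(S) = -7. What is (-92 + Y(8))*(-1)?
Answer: 99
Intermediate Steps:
(-92 + Y(8))*(-1) = (-92 - 7)*(-1) = -99*(-1) = 99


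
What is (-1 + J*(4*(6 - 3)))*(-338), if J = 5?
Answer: -19942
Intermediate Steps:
(-1 + J*(4*(6 - 3)))*(-338) = (-1 + 5*(4*(6 - 3)))*(-338) = (-1 + 5*(4*3))*(-338) = (-1 + 5*12)*(-338) = (-1 + 60)*(-338) = 59*(-338) = -19942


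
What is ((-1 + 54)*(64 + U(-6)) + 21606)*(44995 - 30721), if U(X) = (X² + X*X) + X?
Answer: 406751904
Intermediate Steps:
U(X) = X + 2*X² (U(X) = (X² + X²) + X = 2*X² + X = X + 2*X²)
((-1 + 54)*(64 + U(-6)) + 21606)*(44995 - 30721) = ((-1 + 54)*(64 - 6*(1 + 2*(-6))) + 21606)*(44995 - 30721) = (53*(64 - 6*(1 - 12)) + 21606)*14274 = (53*(64 - 6*(-11)) + 21606)*14274 = (53*(64 + 66) + 21606)*14274 = (53*130 + 21606)*14274 = (6890 + 21606)*14274 = 28496*14274 = 406751904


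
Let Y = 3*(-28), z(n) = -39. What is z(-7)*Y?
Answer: 3276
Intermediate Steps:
Y = -84
z(-7)*Y = -39*(-84) = 3276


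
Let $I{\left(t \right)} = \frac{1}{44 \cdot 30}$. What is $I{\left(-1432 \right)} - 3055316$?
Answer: $- \frac{4033017119}{1320} \approx -3.0553 \cdot 10^{6}$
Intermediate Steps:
$I{\left(t \right)} = \frac{1}{1320}$
$I{\left(-1432 \right)} - 3055316 = \frac{1}{1320} - 3055316 = - \frac{4033017119}{1320}$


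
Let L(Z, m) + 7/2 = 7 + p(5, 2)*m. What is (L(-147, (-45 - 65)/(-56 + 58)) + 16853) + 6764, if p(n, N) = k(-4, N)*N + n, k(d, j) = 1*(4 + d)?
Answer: 46691/2 ≈ 23346.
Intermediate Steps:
k(d, j) = 4 + d
p(n, N) = n (p(n, N) = (4 - 4)*N + n = 0*N + n = 0 + n = n)
L(Z, m) = 7/2 + 5*m (L(Z, m) = -7/2 + (7 + 5*m) = 7/2 + 5*m)
(L(-147, (-45 - 65)/(-56 + 58)) + 16853) + 6764 = ((7/2 + 5*((-45 - 65)/(-56 + 58))) + 16853) + 6764 = ((7/2 + 5*(-110/2)) + 16853) + 6764 = ((7/2 + 5*(-110*½)) + 16853) + 6764 = ((7/2 + 5*(-55)) + 16853) + 6764 = ((7/2 - 275) + 16853) + 6764 = (-543/2 + 16853) + 6764 = 33163/2 + 6764 = 46691/2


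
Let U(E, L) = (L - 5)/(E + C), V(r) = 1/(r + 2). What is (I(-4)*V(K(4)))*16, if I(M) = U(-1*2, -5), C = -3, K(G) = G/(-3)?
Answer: 48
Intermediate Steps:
K(G) = -G/3 (K(G) = G*(-1/3) = -G/3)
V(r) = 1/(2 + r)
U(E, L) = (-5 + L)/(-3 + E) (U(E, L) = (L - 5)/(E - 3) = (-5 + L)/(-3 + E))
I(M) = 2 (I(M) = (-5 - 5)/(-3 - 1*2) = -10/(-3 - 2) = -10/(-5) = -1/5*(-10) = 2)
(I(-4)*V(K(4)))*16 = (2/(2 - 1/3*4))*16 = (2/(2 - 4/3))*16 = (2/(2/3))*16 = (2*(3/2))*16 = 3*16 = 48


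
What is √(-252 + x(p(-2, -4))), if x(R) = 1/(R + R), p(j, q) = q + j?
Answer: 55*I*√3/6 ≈ 15.877*I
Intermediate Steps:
p(j, q) = j + q
x(R) = 1/(2*R)
√(-252 + x(p(-2, -4))) = √(-252 + 1/(2*(-2 - 4))) = √(-252 + (½)/(-6)) = √(-252 + (½)*(-⅙)) = √(-252 - 1/12) = √(-3025/12) = 55*I*√3/6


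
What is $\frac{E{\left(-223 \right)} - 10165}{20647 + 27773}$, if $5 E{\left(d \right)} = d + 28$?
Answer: $- \frac{2551}{12105} \approx -0.21074$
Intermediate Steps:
$E{\left(d \right)} = \frac{28}{5} + \frac{d}{5}$ ($E{\left(d \right)} = \frac{d + 28}{5} = \frac{28 + d}{5} = \frac{28}{5} + \frac{d}{5}$)
$\frac{E{\left(-223 \right)} - 10165}{20647 + 27773} = \frac{\left(\frac{28}{5} + \frac{1}{5} \left(-223\right)\right) - 10165}{20647 + 27773} = \frac{\left(\frac{28}{5} - \frac{223}{5}\right) - 10165}{48420} = \left(-39 - 10165\right) \frac{1}{48420} = \left(-10204\right) \frac{1}{48420} = - \frac{2551}{12105}$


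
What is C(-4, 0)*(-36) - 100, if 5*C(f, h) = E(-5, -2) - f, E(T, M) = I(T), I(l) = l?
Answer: -464/5 ≈ -92.800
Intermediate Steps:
E(T, M) = T
C(f, h) = -1 - f/5 (C(f, h) = (-5 - f)/5 = -1 - f/5)
C(-4, 0)*(-36) - 100 = (-1 - ⅕*(-4))*(-36) - 100 = (-1 + ⅘)*(-36) - 100 = -⅕*(-36) - 100 = 36/5 - 100 = -464/5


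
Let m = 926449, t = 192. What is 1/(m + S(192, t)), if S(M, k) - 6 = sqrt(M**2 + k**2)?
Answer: 926455/858318793297 - 192*sqrt(2)/858318793297 ≈ 1.0791e-6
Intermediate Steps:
S(M, k) = 6 + sqrt(M**2 + k**2)
1/(m + S(192, t)) = 1/(926449 + (6 + sqrt(192**2 + 192**2))) = 1/(926449 + (6 + sqrt(36864 + 36864))) = 1/(926449 + (6 + sqrt(73728))) = 1/(926449 + (6 + 192*sqrt(2))) = 1/(926455 + 192*sqrt(2))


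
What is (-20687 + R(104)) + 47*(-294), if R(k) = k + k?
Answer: -34297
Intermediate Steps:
R(k) = 2*k
(-20687 + R(104)) + 47*(-294) = (-20687 + 2*104) + 47*(-294) = (-20687 + 208) - 13818 = -20479 - 13818 = -34297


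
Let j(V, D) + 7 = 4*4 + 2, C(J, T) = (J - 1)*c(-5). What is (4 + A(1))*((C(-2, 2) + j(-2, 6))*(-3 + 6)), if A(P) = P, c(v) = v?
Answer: 390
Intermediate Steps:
C(J, T) = 5 - 5*J (C(J, T) = (J - 1)*(-5) = (-1 + J)*(-5) = 5 - 5*J)
j(V, D) = 11 (j(V, D) = -7 + (4*4 + 2) = -7 + (16 + 2) = -7 + 18 = 11)
(4 + A(1))*((C(-2, 2) + j(-2, 6))*(-3 + 6)) = (4 + 1)*(((5 - 5*(-2)) + 11)*(-3 + 6)) = 5*(((5 + 10) + 11)*3) = 5*((15 + 11)*3) = 5*(26*3) = 5*78 = 390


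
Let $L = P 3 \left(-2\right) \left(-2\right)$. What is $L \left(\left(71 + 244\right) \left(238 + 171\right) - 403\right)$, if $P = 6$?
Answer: $9247104$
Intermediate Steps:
$L = 72$ ($L = 6 \cdot 3 \left(-2\right) \left(-2\right) = 6 \left(-6\right) \left(-2\right) = \left(-36\right) \left(-2\right) = 72$)
$L \left(\left(71 + 244\right) \left(238 + 171\right) - 403\right) = 72 \left(\left(71 + 244\right) \left(238 + 171\right) - 403\right) = 72 \left(315 \cdot 409 - 403\right) = 72 \left(128835 - 403\right) = 72 \cdot 128432 = 9247104$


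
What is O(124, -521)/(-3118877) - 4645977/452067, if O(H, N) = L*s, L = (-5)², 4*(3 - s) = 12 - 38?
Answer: -1380032207023/134280130358 ≈ -10.277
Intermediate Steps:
s = 19/2 (s = 3 - (12 - 38)/4 = 3 - ¼*(-26) = 3 + 13/2 = 19/2 ≈ 9.5000)
L = 25
O(H, N) = 475/2 (O(H, N) = 25*(19/2) = 475/2)
O(124, -521)/(-3118877) - 4645977/452067 = (475/2)/(-3118877) - 4645977/452067 = (475/2)*(-1/3118877) - 4645977*1/452067 = -475/6237754 - 221237/21527 = -1380032207023/134280130358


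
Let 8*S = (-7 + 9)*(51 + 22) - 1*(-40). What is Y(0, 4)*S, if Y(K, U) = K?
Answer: 0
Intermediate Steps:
S = 93/4 (S = ((-7 + 9)*(51 + 22) - 1*(-40))/8 = (2*73 + 40)/8 = (146 + 40)/8 = (⅛)*186 = 93/4 ≈ 23.250)
Y(0, 4)*S = 0*(93/4) = 0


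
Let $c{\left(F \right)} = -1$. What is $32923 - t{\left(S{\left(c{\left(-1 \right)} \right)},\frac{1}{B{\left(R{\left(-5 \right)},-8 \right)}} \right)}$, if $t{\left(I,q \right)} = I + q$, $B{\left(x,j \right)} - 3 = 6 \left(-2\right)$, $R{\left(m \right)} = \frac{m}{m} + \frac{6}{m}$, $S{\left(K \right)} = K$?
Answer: $\frac{296317}{9} \approx 32924.0$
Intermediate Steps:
$R{\left(m \right)} = 1 + \frac{6}{m}$
$B{\left(x,j \right)} = -9$ ($B{\left(x,j \right)} = 3 + 6 \left(-2\right) = 3 - 12 = -9$)
$32923 - t{\left(S{\left(c{\left(-1 \right)} \right)},\frac{1}{B{\left(R{\left(-5 \right)},-8 \right)}} \right)} = 32923 - \left(-1 + \frac{1}{-9}\right) = 32923 - \left(-1 - \frac{1}{9}\right) = 32923 - - \frac{10}{9} = 32923 + \frac{10}{9} = \frac{296317}{9}$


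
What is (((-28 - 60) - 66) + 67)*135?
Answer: -11745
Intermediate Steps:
(((-28 - 60) - 66) + 67)*135 = ((-88 - 66) + 67)*135 = (-154 + 67)*135 = -87*135 = -11745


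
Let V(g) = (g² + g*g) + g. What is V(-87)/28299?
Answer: 5017/9433 ≈ 0.53186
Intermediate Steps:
V(g) = g + 2*g² (V(g) = (g² + g²) + g = 2*g² + g = g + 2*g²)
V(-87)/28299 = -87*(1 + 2*(-87))/28299 = -87*(1 - 174)*(1/28299) = -87*(-173)*(1/28299) = 15051*(1/28299) = 5017/9433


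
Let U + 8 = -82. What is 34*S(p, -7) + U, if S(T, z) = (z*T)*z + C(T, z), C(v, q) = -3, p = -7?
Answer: -11854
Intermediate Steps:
U = -90 (U = -8 - 82 = -90)
S(T, z) = -3 + T*z² (S(T, z) = (z*T)*z - 3 = (T*z)*z - 3 = T*z² - 3 = -3 + T*z²)
34*S(p, -7) + U = 34*(-3 - 7*(-7)²) - 90 = 34*(-3 - 7*49) - 90 = 34*(-3 - 343) - 90 = 34*(-346) - 90 = -11764 - 90 = -11854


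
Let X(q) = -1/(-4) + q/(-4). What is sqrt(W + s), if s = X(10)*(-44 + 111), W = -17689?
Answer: I*sqrt(71359)/2 ≈ 133.57*I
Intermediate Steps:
X(q) = 1/4 - q/4 (X(q) = -1*(-1/4) + q*(-1/4) = 1/4 - q/4)
s = -603/4 (s = (1/4 - 1/4*10)*(-44 + 111) = (1/4 - 5/2)*67 = -9/4*67 = -603/4 ≈ -150.75)
sqrt(W + s) = sqrt(-17689 - 603/4) = sqrt(-71359/4) = I*sqrt(71359)/2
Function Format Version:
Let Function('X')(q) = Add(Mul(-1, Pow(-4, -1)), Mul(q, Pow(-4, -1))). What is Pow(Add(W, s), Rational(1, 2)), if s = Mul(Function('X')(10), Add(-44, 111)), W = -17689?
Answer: Mul(Rational(1, 2), I, Pow(71359, Rational(1, 2))) ≈ Mul(133.57, I)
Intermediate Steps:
Function('X')(q) = Add(Rational(1, 4), Mul(Rational(-1, 4), q)) (Function('X')(q) = Add(Mul(-1, Rational(-1, 4)), Mul(q, Rational(-1, 4))) = Add(Rational(1, 4), Mul(Rational(-1, 4), q)))
s = Rational(-603, 4) (s = Mul(Add(Rational(1, 4), Mul(Rational(-1, 4), 10)), Add(-44, 111)) = Mul(Add(Rational(1, 4), Rational(-5, 2)), 67) = Mul(Rational(-9, 4), 67) = Rational(-603, 4) ≈ -150.75)
Pow(Add(W, s), Rational(1, 2)) = Pow(Add(-17689, Rational(-603, 4)), Rational(1, 2)) = Pow(Rational(-71359, 4), Rational(1, 2)) = Mul(Rational(1, 2), I, Pow(71359, Rational(1, 2)))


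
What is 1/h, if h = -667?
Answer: -1/667 ≈ -0.0014993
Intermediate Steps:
1/h = 1/(-667) = -1/667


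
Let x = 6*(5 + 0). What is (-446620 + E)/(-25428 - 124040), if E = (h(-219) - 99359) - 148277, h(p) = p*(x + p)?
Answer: 652865/149468 ≈ 4.3679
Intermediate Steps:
x = 30 (x = 6*5 = 30)
h(p) = p*(30 + p)
E = -206245 (E = (-219*(30 - 219) - 99359) - 148277 = (-219*(-189) - 99359) - 148277 = (41391 - 99359) - 148277 = -57968 - 148277 = -206245)
(-446620 + E)/(-25428 - 124040) = (-446620 - 206245)/(-25428 - 124040) = -652865/(-149468) = -652865*(-1/149468) = 652865/149468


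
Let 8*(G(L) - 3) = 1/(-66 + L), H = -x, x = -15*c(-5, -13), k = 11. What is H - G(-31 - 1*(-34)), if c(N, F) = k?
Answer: 81649/504 ≈ 162.00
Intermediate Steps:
c(N, F) = 11
x = -165 (x = -15*11 = -165)
H = 165 (H = -1*(-165) = 165)
G(L) = 3 + 1/(8*(-66 + L))
H - G(-31 - 1*(-34)) = 165 - (-1583 + 24*(-31 - 1*(-34)))/(8*(-66 + (-31 - 1*(-34)))) = 165 - (-1583 + 24*(-31 + 34))/(8*(-66 + (-31 + 34))) = 165 - (-1583 + 24*3)/(8*(-66 + 3)) = 165 - (-1583 + 72)/(8*(-63)) = 165 - (-1)*(-1511)/(8*63) = 165 - 1*1511/504 = 165 - 1511/504 = 81649/504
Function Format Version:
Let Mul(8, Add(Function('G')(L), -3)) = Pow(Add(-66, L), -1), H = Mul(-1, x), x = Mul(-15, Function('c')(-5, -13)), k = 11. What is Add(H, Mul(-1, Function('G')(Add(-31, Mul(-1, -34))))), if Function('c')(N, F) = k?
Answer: Rational(81649, 504) ≈ 162.00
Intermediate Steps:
Function('c')(N, F) = 11
x = -165 (x = Mul(-15, 11) = -165)
H = 165 (H = Mul(-1, -165) = 165)
Function('G')(L) = Add(3, Mul(Rational(1, 8), Pow(Add(-66, L), -1)))
Add(H, Mul(-1, Function('G')(Add(-31, Mul(-1, -34))))) = Add(165, Mul(-1, Mul(Rational(1, 8), Pow(Add(-66, Add(-31, Mul(-1, -34))), -1), Add(-1583, Mul(24, Add(-31, Mul(-1, -34))))))) = Add(165, Mul(-1, Mul(Rational(1, 8), Pow(Add(-66, Add(-31, 34)), -1), Add(-1583, Mul(24, Add(-31, 34)))))) = Add(165, Mul(-1, Mul(Rational(1, 8), Pow(Add(-66, 3), -1), Add(-1583, Mul(24, 3))))) = Add(165, Mul(-1, Mul(Rational(1, 8), Pow(-63, -1), Add(-1583, 72)))) = Add(165, Mul(-1, Mul(Rational(1, 8), Rational(-1, 63), -1511))) = Add(165, Mul(-1, Rational(1511, 504))) = Add(165, Rational(-1511, 504)) = Rational(81649, 504)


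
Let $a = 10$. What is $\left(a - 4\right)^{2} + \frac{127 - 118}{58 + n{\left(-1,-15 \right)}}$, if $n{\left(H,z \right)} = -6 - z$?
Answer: $\frac{2421}{67} \approx 36.134$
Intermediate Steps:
$\left(a - 4\right)^{2} + \frac{127 - 118}{58 + n{\left(-1,-15 \right)}} = \left(10 - 4\right)^{2} + \frac{127 - 118}{58 - -9} = 6^{2} + \frac{9}{58 + \left(-6 + 15\right)} = 36 + \frac{9}{58 + 9} = 36 + \frac{9}{67} = \frac{2421}{67}$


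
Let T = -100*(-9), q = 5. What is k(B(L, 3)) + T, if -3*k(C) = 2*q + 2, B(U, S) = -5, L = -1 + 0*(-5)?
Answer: 896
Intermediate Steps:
L = -1 (L = -1 + 0 = -1)
T = 900
k(C) = -4 (k(C) = -(2*5 + 2)/3 = -(10 + 2)/3 = -⅓*12 = -4)
k(B(L, 3)) + T = -4 + 900 = 896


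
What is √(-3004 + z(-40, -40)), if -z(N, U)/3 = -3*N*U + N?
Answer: 2*√2879 ≈ 107.31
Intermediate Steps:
z(N, U) = -3*N + 9*N*U (z(N, U) = -3*(-3*N*U + N) = -3*(N - 3*N*U) = -3*N + 9*N*U)
√(-3004 + z(-40, -40)) = √(-3004 + 3*(-40)*(-1 + 3*(-40))) = √(-3004 + 3*(-40)*(-1 - 120)) = √(-3004 + 3*(-40)*(-121)) = √(-3004 + 14520) = √11516 = 2*√2879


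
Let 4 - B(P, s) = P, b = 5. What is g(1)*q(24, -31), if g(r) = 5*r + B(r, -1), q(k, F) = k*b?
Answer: 960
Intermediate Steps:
B(P, s) = 4 - P
q(k, F) = 5*k (q(k, F) = k*5 = 5*k)
g(r) = 4 + 4*r (g(r) = 5*r + (4 - r) = 4 + 4*r)
g(1)*q(24, -31) = (4 + 4*1)*(5*24) = (4 + 4)*120 = 8*120 = 960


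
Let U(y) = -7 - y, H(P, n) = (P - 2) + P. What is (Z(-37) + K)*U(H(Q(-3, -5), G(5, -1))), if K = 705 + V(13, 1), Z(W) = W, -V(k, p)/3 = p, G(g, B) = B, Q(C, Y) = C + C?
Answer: 4655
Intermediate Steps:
Q(C, Y) = 2*C
H(P, n) = -2 + 2*P (H(P, n) = (-2 + P) + P = -2 + 2*P)
V(k, p) = -3*p
K = 702 (K = 705 - 3*1 = 705 - 3 = 702)
(Z(-37) + K)*U(H(Q(-3, -5), G(5, -1))) = (-37 + 702)*(-7 - (-2 + 2*(2*(-3)))) = 665*(-7 - (-2 + 2*(-6))) = 665*(-7 - (-2 - 12)) = 665*(-7 - 1*(-14)) = 665*(-7 + 14) = 665*7 = 4655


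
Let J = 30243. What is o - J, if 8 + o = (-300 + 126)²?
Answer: 25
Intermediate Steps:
o = 30268 (o = -8 + (-300 + 126)² = -8 + (-174)² = -8 + 30276 = 30268)
o - J = 30268 - 1*30243 = 30268 - 30243 = 25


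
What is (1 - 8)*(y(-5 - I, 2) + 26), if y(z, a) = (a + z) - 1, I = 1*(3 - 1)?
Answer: -140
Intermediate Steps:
I = 2 (I = 1*2 = 2)
y(z, a) = -1 + a + z
(1 - 8)*(y(-5 - I, 2) + 26) = (1 - 8)*((-1 + 2 + (-5 - 1*2)) + 26) = -7*((-1 + 2 + (-5 - 2)) + 26) = -7*((-1 + 2 - 7) + 26) = -7*(-6 + 26) = -7*20 = -140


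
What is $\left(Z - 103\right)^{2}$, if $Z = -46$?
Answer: $22201$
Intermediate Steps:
$\left(Z - 103\right)^{2} = \left(-46 - 103\right)^{2} = \left(-149\right)^{2} = 22201$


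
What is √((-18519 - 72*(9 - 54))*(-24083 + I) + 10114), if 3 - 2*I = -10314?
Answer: √1156630198/2 ≈ 17005.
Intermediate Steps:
I = 10317/2 (I = 3/2 - ½*(-10314) = 3/2 + 5157 = 10317/2 ≈ 5158.5)
√((-18519 - 72*(9 - 54))*(-24083 + I) + 10114) = √((-18519 - 72*(9 - 54))*(-24083 + 10317/2) + 10114) = √((-18519 - 72*(-45))*(-37849/2) + 10114) = √((-18519 + 3240)*(-37849/2) + 10114) = √(-15279*(-37849/2) + 10114) = √(578294871/2 + 10114) = √(578315099/2) = √1156630198/2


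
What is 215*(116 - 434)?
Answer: -68370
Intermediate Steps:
215*(116 - 434) = 215*(-318) = -68370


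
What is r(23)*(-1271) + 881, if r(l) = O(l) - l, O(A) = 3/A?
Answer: 688809/23 ≈ 29948.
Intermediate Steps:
r(l) = -l + 3/l (r(l) = 3/l - l = -l + 3/l)
r(23)*(-1271) + 881 = (-1*23 + 3/23)*(-1271) + 881 = (-23 + 3*(1/23))*(-1271) + 881 = (-23 + 3/23)*(-1271) + 881 = -526/23*(-1271) + 881 = 668546/23 + 881 = 688809/23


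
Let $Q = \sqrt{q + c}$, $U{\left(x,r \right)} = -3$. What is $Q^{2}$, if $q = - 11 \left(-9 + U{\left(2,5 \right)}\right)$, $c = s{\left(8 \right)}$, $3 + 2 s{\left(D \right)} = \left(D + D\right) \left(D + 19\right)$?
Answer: $\frac{693}{2} \approx 346.5$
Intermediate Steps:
$s{\left(D \right)} = - \frac{3}{2} + D \left(19 + D\right)$ ($s{\left(D \right)} = - \frac{3}{2} + \frac{\left(D + D\right) \left(D + 19\right)}{2} = - \frac{3}{2} + \frac{2 D \left(19 + D\right)}{2} = - \frac{3}{2} + D \left(19 + D\right)$)
$c = \frac{429}{2}$ ($c = - \frac{3}{2} + 8^{2} + 19 \cdot 8 = - \frac{3}{2} + 64 + 152 = \frac{429}{2} \approx 214.5$)
$q = 132$ ($q = - 11 \left(-9 - 3\right) = \left(-11\right) \left(-12\right) = 132$)
$Q = \frac{3 \sqrt{154}}{2}$ ($Q = \sqrt{132 + \frac{429}{2}} = \sqrt{\frac{693}{2}} = \frac{3 \sqrt{154}}{2} \approx 18.615$)
$Q^{2} = \left(\frac{3 \sqrt{154}}{2}\right)^{2} = \frac{693}{2}$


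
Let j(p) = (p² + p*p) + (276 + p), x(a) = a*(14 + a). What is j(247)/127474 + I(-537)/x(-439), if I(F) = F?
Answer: 22794633537/23783461550 ≈ 0.95842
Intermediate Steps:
j(p) = 276 + p + 2*p² (j(p) = (p² + p²) + (276 + p) = 2*p² + (276 + p) = 276 + p + 2*p²)
j(247)/127474 + I(-537)/x(-439) = (276 + 247 + 2*247²)/127474 - 537*(-1/(439*(14 - 439))) = (276 + 247 + 2*61009)*(1/127474) - 537/((-439*(-425))) = (276 + 247 + 122018)*(1/127474) - 537/186575 = 122541*(1/127474) - 537*1/186575 = 122541/127474 - 537/186575 = 22794633537/23783461550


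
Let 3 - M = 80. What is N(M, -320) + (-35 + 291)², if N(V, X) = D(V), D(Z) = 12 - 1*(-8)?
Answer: 65556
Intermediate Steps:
D(Z) = 20 (D(Z) = 12 + 8 = 20)
M = -77 (M = 3 - 1*80 = 3 - 80 = -77)
N(V, X) = 20
N(M, -320) + (-35 + 291)² = 20 + (-35 + 291)² = 20 + 256² = 20 + 65536 = 65556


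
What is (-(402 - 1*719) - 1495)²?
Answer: 1387684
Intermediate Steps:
(-(402 - 1*719) - 1495)² = (-(402 - 719) - 1495)² = (-1*(-317) - 1495)² = (317 - 1495)² = (-1178)² = 1387684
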